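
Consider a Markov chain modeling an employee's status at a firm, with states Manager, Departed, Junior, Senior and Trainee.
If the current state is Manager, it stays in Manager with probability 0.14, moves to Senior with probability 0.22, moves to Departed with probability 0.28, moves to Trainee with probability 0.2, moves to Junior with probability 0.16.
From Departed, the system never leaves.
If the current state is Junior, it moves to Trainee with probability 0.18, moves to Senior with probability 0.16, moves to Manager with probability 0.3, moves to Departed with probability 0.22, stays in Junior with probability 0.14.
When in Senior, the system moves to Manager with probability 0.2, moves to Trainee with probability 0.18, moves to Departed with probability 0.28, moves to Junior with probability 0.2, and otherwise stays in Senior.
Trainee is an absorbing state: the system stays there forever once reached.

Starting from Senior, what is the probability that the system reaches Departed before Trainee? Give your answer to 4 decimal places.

Let h(s) be the probability of absorption at Departed starting from transient state s. Then h(Departed) = 1 and h(Trainee) = 0. By first-step analysis:
h(Manager) = 0.14·h(Manager) + 0.28·1 + 0.16·h(Junior) + 0.22·h(Senior) + 0.2·0
h(Junior) = 0.3·h(Manager) + 0.22·1 + 0.14·h(Junior) + 0.16·h(Senior) + 0.18·0
h(Senior) = 0.2·h(Manager) + 0.28·1 + 0.2·h(Junior) + 0.14·h(Senior) + 0.18·0
Solving: h(Manager) = 0.5835, h(Junior) = 0.5698, h(Senior) = 0.5938.
Starting from Senior, the probability is 0.5938.

0.5938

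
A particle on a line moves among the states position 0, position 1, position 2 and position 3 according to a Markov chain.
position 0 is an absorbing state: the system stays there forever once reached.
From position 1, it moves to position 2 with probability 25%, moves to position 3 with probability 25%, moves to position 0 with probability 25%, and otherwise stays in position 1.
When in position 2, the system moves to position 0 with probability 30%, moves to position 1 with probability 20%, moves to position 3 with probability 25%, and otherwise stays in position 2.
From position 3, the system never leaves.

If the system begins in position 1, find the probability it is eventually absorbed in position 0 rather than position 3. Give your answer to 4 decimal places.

Let h(s) be the probability of absorption at position 0 starting from transient state s. Then h(position 0) = 1 and h(position 3) = 0. By first-step analysis:
h(position 1) = 0.25·1 + 0.25·h(position 1) + 0.25·h(position 2) + 0.25·0
h(position 2) = 0.3·1 + 0.2·h(position 1) + 0.25·h(position 2) + 0.25·0
Solving: h(position 1) = 0.5122, h(position 2) = 0.5366.
Starting from position 1, the probability is 0.5122.

0.5122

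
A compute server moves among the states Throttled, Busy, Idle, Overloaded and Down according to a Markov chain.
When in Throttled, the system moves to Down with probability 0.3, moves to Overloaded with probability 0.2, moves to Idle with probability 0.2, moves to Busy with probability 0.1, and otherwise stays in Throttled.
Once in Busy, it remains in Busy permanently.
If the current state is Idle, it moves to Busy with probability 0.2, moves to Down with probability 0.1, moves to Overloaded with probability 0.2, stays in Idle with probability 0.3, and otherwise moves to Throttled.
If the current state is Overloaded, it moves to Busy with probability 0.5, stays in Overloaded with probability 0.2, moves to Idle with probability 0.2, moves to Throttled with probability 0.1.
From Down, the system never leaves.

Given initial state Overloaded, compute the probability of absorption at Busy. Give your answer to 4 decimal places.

Let h(s) be the probability of absorption at Busy starting from transient state s. Then h(Busy) = 1 and h(Down) = 0. By first-step analysis:
h(Throttled) = 0.2·h(Throttled) + 0.1·1 + 0.2·h(Idle) + 0.2·h(Overloaded) + 0.3·0
h(Idle) = 0.2·h(Throttled) + 0.2·1 + 0.3·h(Idle) + 0.2·h(Overloaded) + 0.1·0
h(Overloaded) = 0.1·h(Throttled) + 0.5·1 + 0.2·h(Idle) + 0.2·h(Overloaded)
Solving: h(Throttled) = 0.5084, h(Idle) = 0.6760, h(Overloaded) = 0.8575.
Starting from Overloaded, the probability is 0.8575.

0.8575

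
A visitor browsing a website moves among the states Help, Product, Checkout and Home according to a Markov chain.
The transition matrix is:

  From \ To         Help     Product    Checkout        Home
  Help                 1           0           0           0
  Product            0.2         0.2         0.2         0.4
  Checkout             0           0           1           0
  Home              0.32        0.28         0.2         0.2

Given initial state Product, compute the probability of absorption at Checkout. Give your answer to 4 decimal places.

Let h(s) be the probability of absorption at Checkout starting from transient state s. Then h(Checkout) = 1 and h(Help) = 0. By first-step analysis:
h(Product) = 0.2·0 + 0.2·h(Product) + 0.2·1 + 0.4·h(Home)
h(Home) = 0.32·0 + 0.28·h(Product) + 0.2·1 + 0.2·h(Home)
Solving: h(Product) = 0.4545, h(Home) = 0.4091.
Starting from Product, the probability is 0.4545.

0.4545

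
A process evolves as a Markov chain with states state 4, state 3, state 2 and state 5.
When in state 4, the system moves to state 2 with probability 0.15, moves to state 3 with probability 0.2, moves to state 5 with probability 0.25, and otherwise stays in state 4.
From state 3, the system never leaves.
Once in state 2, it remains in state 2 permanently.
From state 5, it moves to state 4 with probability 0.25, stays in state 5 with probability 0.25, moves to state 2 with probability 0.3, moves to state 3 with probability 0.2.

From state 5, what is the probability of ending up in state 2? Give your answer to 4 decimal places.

0.5613

Let h(s) be the probability of absorption at state 2 starting from transient state s. Then h(state 2) = 1 and h(state 3) = 0. By first-step analysis:
h(state 4) = 0.4·h(state 4) + 0.2·0 + 0.15·1 + 0.25·h(state 5)
h(state 5) = 0.25·h(state 4) + 0.2·0 + 0.3·1 + 0.25·h(state 5)
Solving: h(state 4) = 0.4839, h(state 5) = 0.5613.
Starting from state 5, the probability is 0.5613.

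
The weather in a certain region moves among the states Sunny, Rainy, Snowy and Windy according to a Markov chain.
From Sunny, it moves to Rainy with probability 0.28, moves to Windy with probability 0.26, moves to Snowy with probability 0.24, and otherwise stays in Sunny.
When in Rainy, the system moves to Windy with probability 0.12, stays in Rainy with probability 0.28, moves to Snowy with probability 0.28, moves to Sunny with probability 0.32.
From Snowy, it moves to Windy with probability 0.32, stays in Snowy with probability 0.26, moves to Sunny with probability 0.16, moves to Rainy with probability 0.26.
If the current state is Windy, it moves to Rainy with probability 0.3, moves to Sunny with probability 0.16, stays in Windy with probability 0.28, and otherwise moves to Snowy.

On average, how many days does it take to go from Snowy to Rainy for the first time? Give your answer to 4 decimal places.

Let t(s) be the expected number of days to first reach Rainy from state s, with t(Rainy) = 0. Conditioning on the first day:
t(Sunny) = 1 + 0.22·t(Sunny) + 0.24·t(Snowy) + 0.26·t(Windy)
t(Snowy) = 1 + 0.16·t(Sunny) + 0.26·t(Snowy) + 0.32·t(Windy)
t(Windy) = 1 + 0.16·t(Sunny) + 0.26·t(Snowy) + 0.28·t(Windy)
Solving: t(Sunny) = 3.5638, t(Snowy) = 3.6321, t(Windy) = 3.4925.
Expected days from Snowy to Rainy: 3.6321.

3.6321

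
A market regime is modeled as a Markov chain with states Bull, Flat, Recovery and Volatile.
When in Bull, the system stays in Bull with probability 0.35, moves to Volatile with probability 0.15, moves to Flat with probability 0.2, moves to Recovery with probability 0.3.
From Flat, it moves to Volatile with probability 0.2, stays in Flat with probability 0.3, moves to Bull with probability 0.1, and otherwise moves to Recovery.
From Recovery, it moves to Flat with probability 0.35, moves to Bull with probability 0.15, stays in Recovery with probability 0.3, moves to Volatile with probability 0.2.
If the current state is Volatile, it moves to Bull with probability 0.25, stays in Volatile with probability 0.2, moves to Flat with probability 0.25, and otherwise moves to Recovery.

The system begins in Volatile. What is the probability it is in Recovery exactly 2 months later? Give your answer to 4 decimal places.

0.3250

Propagate the distribution vector 2 months from Volatile.
After 0 months: (0.0000, 0.0000, 0.0000, 1.0000)
After 1 month: (0.2500, 0.2500, 0.3000, 0.2000)
After 2 months: (0.2075, 0.2800, 0.3250, 0.1875)
P(in Recovery after 2 months) = 0.3250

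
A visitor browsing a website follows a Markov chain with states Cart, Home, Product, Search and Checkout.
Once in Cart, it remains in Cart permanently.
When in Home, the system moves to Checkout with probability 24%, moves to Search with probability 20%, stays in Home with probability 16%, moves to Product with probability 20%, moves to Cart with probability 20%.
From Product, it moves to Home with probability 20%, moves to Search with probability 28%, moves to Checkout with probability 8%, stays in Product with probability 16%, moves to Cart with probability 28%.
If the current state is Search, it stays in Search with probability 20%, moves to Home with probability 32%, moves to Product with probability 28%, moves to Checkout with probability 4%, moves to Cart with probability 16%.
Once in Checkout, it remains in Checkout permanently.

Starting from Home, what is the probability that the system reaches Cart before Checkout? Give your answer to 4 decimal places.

0.5604

Let h(s) be the probability of absorption at Cart starting from transient state s. Then h(Cart) = 1 and h(Checkout) = 0. By first-step analysis:
h(Home) = 0.2·1 + 0.16·h(Home) + 0.2·h(Product) + 0.2·h(Search) + 0.24·0
h(Product) = 0.28·1 + 0.2·h(Home) + 0.16·h(Product) + 0.28·h(Search) + 0.08·0
h(Search) = 0.16·1 + 0.32·h(Home) + 0.28·h(Product) + 0.2·h(Search) + 0.04·0
Solving: h(Home) = 0.5604, h(Product) = 0.6885, h(Search) = 0.6651.
Starting from Home, the probability is 0.5604.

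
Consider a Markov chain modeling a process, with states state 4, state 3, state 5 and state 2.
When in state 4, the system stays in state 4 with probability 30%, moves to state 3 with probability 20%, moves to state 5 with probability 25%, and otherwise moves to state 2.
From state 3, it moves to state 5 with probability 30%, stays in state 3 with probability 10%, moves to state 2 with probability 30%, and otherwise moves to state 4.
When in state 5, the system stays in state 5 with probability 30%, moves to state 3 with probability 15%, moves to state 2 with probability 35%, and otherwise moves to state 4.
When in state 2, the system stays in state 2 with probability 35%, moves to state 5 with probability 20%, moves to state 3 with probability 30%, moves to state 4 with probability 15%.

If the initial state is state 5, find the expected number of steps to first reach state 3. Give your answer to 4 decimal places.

4.7702

Let t(s) be the expected number of steps to first reach state 3 from state s, with t(state 3) = 0. Conditioning on the first step:
t(state 4) = 1 + 0.3·t(state 4) + 0.25·t(state 5) + 0.25·t(state 2)
t(state 5) = 1 + 0.2·t(state 4) + 0.3·t(state 5) + 0.35·t(state 2)
t(state 2) = 1 + 0.15·t(state 4) + 0.2·t(state 5) + 0.35·t(state 2)
Solving: t(state 4) = 4.5836, t(state 5) = 4.7702, t(state 2) = 4.0640.
Expected steps from state 5 to state 3: 4.7702.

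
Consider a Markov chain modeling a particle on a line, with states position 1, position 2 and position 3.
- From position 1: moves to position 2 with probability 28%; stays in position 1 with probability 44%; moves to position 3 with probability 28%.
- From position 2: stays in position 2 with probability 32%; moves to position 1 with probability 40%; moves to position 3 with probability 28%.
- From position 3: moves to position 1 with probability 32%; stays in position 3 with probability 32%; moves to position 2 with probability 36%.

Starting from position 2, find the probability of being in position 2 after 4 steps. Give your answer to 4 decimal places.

Propagate the distribution vector 4 steps from position 2.
After 0 steps: (0.0000, 1.0000, 0.0000)
After 1 step: (0.4000, 0.3200, 0.2800)
After 2 steps: (0.3936, 0.3152, 0.2912)
After 3 steps: (0.3924, 0.3159, 0.2916)
After 4 steps: (0.3924, 0.3160, 0.2917)
P(in position 2 after 4 steps) = 0.3160

0.3160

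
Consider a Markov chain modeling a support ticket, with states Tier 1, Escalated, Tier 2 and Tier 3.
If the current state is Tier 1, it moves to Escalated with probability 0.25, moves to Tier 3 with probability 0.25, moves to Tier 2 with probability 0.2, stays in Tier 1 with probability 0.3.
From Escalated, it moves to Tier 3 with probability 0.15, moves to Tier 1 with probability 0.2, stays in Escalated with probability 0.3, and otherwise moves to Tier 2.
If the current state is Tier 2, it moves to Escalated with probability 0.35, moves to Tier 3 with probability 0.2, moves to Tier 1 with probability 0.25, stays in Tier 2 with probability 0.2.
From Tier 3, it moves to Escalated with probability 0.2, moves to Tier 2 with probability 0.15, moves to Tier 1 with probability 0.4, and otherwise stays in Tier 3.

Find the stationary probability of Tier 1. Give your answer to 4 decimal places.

0.2819

Let the stationary distribution be π with π = πP and π_1 + π_2 + π_3 + π_4 = 1.
π_1 = 0.3·π_1 + 0.2·π_2 + 0.25·π_3 + 0.4·π_4
π_2 = 0.25·π_1 + 0.3·π_2 + 0.35·π_3 + 0.2·π_4
π_3 = 0.2·π_1 + 0.35·π_2 + 0.2·π_3 + 0.15·π_4
Solving with the normalization constraint gives π = (0.2819, 0.2764, 0.2309, 0.2108).
So the stationary probability of Tier 1 is 0.2819.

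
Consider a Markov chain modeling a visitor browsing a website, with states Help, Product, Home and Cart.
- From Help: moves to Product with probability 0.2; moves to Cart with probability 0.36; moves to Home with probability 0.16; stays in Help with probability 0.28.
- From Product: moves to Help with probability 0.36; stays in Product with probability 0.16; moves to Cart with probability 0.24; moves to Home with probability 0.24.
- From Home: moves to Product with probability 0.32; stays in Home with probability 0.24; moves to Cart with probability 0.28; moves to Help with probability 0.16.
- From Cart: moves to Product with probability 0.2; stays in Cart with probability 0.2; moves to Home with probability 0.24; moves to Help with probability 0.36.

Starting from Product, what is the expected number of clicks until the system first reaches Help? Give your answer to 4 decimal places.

3.2051

Let t(s) be the expected number of clicks to first reach Help from state s, with t(Help) = 0. Conditioning on the first click:
t(Product) = 1 + 0.16·t(Product) + 0.24·t(Home) + 0.24·t(Cart)
t(Home) = 1 + 0.32·t(Product) + 0.24·t(Home) + 0.28·t(Cart)
t(Cart) = 1 + 0.2·t(Product) + 0.24·t(Home) + 0.2·t(Cart)
Solving: t(Product) = 3.2051, t(Home) = 3.8462, t(Cart) = 3.2051.
Expected clicks from Product to Help: 3.2051.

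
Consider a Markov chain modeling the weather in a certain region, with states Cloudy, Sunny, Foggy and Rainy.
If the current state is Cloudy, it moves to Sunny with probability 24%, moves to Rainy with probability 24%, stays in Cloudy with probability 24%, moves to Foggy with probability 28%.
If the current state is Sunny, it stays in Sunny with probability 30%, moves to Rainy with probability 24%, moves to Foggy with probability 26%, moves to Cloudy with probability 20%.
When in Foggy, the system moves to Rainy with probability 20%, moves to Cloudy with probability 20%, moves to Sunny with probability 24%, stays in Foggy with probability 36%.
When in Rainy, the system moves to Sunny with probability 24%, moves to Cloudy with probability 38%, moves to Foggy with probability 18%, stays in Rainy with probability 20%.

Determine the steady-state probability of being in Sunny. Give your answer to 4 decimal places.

0.2553

Let the stationary distribution be π with π = πP and π_1 + π_2 + π_3 + π_4 = 1.
π_1 = 0.24·π_1 + 0.2·π_2 + 0.2·π_3 + 0.38·π_4
π_2 = 0.24·π_1 + 0.3·π_2 + 0.24·π_3 + 0.24·π_4
π_3 = 0.28·π_1 + 0.26·π_2 + 0.36·π_3 + 0.18·π_4
Solving with the normalization constraint gives π = (0.2496, 0.2553, 0.2749, 0.2202).
So the stationary probability of Sunny is 0.2553.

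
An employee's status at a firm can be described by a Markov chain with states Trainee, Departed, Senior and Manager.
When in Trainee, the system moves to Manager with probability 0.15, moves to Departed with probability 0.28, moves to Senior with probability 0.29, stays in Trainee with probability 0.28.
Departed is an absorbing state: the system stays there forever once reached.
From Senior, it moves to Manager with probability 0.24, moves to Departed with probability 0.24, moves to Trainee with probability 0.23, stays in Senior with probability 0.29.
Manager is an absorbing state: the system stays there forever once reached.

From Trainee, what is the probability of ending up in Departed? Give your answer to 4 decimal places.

Let h(s) be the probability of absorption at Departed starting from transient state s. Then h(Departed) = 1 and h(Manager) = 0. By first-step analysis:
h(Trainee) = 0.28·h(Trainee) + 0.28·1 + 0.29·h(Senior) + 0.15·0
h(Senior) = 0.23·h(Trainee) + 0.24·1 + 0.29·h(Senior) + 0.24·0
Solving: h(Trainee) = 0.6038, h(Senior) = 0.5336.
Starting from Trainee, the probability is 0.6038.

0.6038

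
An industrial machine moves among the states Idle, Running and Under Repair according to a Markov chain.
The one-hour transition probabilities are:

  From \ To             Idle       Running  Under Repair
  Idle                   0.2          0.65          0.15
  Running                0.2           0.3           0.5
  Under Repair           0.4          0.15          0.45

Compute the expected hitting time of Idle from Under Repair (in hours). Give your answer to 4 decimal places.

Let t(s) be the expected number of hours to first reach Idle from state s, with t(Idle) = 0. Conditioning on the first hour:
t(Running) = 1 + 0.3·t(Running) + 0.5·t(Under Repair)
t(Under Repair) = 1 + 0.15·t(Running) + 0.45·t(Under Repair)
Solving: t(Running) = 3.3871, t(Under Repair) = 2.7419.
Expected hours from Under Repair to Idle: 2.7419.

2.7419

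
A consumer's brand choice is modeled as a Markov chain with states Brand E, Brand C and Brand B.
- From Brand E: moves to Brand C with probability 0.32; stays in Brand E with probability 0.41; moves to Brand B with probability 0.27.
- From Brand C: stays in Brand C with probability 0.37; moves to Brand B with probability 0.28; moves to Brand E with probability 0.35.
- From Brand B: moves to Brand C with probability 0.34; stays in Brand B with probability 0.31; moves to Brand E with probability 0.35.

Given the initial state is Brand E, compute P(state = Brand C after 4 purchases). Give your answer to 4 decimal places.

0.3428

Propagate the distribution vector 4 purchases from Brand E.
After 0 purchases: (1.0000, 0.0000, 0.0000)
After 1 purchase: (0.4100, 0.3200, 0.2700)
After 2 purchases: (0.3746, 0.3414, 0.2840)
After 3 purchases: (0.3725, 0.3428, 0.2848)
After 4 purchases: (0.3723, 0.3428, 0.2848)
P(in Brand C after 4 purchases) = 0.3428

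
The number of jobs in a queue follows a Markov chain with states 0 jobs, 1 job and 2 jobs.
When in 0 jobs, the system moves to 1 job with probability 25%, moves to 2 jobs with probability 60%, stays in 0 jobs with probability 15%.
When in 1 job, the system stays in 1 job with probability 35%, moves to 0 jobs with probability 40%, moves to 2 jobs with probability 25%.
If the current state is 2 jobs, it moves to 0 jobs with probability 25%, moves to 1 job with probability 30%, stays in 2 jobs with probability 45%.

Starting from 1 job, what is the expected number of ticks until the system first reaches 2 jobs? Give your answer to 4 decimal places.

Let t(s) be the expected number of ticks to first reach 2 jobs from state s, with t(2 jobs) = 0. Conditioning on the first tick:
t(0 jobs) = 1 + 0.15·t(0 jobs) + 0.25·t(1 job)
t(1 job) = 1 + 0.4·t(0 jobs) + 0.35·t(1 job)
Solving: t(0 jobs) = 1.9890, t(1 job) = 2.7624.
Expected ticks from 1 job to 2 jobs: 2.7624.

2.7624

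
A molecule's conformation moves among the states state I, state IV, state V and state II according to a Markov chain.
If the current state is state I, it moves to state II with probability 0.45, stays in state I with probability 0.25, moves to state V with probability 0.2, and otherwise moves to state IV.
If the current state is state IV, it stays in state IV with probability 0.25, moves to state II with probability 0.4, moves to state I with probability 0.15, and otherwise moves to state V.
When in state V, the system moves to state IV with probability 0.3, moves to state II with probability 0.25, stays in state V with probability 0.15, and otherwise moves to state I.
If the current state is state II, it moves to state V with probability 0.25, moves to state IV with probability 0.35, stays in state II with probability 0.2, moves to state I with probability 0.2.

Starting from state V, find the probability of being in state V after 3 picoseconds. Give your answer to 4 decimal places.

Propagate the distribution vector 3 picoseconds from state V.
After 0 picoseconds: (0.0000, 0.0000, 1.0000, 0.0000)
After 1 picosecond: (0.3000, 0.3000, 0.1500, 0.2500)
After 2 picoseconds: (0.2150, 0.2375, 0.2050, 0.3425)
After 3 picoseconds: (0.2194, 0.2623, 0.2069, 0.3115)
P(in state V after 3 picoseconds) = 0.2069

0.2069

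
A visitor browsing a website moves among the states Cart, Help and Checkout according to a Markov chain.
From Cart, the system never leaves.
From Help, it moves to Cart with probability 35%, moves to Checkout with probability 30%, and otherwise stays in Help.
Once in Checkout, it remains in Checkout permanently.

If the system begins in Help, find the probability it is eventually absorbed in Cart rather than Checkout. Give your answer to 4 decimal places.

Let h(s) be the probability of absorption at Cart starting from transient state s. Then h(Cart) = 1 and h(Checkout) = 0. By first-step analysis:
h(Help) = 0.35·1 + 0.35·h(Help) + 0.3·0
Solving: h(Help) = 0.5385.
Starting from Help, the probability is 0.5385.

0.5385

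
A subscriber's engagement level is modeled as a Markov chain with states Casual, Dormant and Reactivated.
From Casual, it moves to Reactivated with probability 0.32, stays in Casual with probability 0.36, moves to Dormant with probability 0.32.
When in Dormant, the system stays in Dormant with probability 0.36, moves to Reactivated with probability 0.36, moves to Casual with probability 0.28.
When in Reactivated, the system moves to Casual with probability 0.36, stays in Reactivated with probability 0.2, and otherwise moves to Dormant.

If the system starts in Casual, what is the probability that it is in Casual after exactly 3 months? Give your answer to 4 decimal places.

Propagate the distribution vector 3 months from Casual.
After 0 months: (1.0000, 0.0000, 0.0000)
After 1 month: (0.3600, 0.3200, 0.3200)
After 2 months: (0.3344, 0.3712, 0.2944)
After 3 months: (0.3303, 0.3702, 0.2995)
P(in Casual after 3 months) = 0.3303

0.3303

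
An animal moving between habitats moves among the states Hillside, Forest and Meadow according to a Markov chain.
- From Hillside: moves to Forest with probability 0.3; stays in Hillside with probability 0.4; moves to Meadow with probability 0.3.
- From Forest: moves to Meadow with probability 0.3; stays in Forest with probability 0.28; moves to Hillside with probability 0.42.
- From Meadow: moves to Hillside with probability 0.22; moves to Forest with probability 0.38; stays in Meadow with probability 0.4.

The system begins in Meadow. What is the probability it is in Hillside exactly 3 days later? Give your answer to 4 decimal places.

Propagate the distribution vector 3 days from Meadow.
After 0 days: (0.0000, 0.0000, 1.0000)
After 1 day: (0.2200, 0.3800, 0.4000)
After 2 days: (0.3356, 0.3244, 0.3400)
After 3 days: (0.3453, 0.3207, 0.3340)
P(in Hillside after 3 days) = 0.3453

0.3453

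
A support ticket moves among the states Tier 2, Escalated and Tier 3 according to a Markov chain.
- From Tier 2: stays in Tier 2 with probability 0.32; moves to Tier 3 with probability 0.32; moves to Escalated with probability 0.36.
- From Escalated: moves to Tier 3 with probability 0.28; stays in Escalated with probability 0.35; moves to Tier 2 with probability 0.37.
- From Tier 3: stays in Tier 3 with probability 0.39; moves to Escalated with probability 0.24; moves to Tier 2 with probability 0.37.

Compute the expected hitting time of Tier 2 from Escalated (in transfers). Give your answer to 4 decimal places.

2.7027

Let t(s) be the expected number of transfers to first reach Tier 2 from state s, with t(Tier 2) = 0. Conditioning on the first transfer:
t(Escalated) = 1 + 0.35·t(Escalated) + 0.28·t(Tier 3)
t(Tier 3) = 1 + 0.24·t(Escalated) + 0.39·t(Tier 3)
Solving: t(Escalated) = 2.7027, t(Tier 3) = 2.7027.
Expected transfers from Escalated to Tier 2: 2.7027.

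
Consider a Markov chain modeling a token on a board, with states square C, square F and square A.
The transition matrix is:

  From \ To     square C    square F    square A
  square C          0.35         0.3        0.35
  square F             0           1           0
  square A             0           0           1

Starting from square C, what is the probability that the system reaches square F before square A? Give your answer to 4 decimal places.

Let h(s) be the probability of absorption at square F starting from transient state s. Then h(square F) = 1 and h(square A) = 0. By first-step analysis:
h(square C) = 0.35·h(square C) + 0.3·1 + 0.35·0
Solving: h(square C) = 0.4615.
Starting from square C, the probability is 0.4615.

0.4615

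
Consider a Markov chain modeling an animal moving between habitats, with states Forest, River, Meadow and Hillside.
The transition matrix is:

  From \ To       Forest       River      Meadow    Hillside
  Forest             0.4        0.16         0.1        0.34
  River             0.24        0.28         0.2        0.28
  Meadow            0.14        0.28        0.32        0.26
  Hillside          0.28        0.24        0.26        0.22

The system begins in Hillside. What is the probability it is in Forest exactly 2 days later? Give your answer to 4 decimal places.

0.2676

Propagate the distribution vector 2 days from Hillside.
After 0 days: (0.0000, 0.0000, 0.0000, 1.0000)
After 1 day: (0.2800, 0.2400, 0.2600, 0.2200)
After 2 days: (0.2676, 0.2376, 0.2164, 0.2784)
P(in Forest after 2 days) = 0.2676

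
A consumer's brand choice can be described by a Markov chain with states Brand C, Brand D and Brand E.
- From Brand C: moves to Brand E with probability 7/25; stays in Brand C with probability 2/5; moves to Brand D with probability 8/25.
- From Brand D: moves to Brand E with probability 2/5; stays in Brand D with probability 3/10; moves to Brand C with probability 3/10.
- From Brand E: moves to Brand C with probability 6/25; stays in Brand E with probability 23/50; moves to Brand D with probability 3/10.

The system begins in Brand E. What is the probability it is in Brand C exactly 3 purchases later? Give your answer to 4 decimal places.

Propagate the distribution vector 3 purchases from Brand E.
After 0 purchases: (0.0000, 0.0000, 1.0000)
After 1 purchase: (0.2400, 0.3000, 0.4600)
After 2 purchases: (0.2964, 0.3048, 0.3988)
After 3 purchases: (0.3057, 0.3059, 0.3884)
P(in Brand C after 3 purchases) = 0.3057

0.3057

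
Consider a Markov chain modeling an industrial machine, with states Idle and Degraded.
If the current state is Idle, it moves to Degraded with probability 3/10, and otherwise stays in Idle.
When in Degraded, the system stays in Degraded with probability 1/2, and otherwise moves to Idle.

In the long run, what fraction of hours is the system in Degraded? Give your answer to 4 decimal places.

Let the stationary distribution be π with π = πP and π_1 + π_2 = 1.
π_1 = 0.7·π_1 + 0.5·π_2
Solving with the normalization constraint gives π = (0.6250, 0.3750).
So the stationary probability of Degraded is 0.3750.

0.3750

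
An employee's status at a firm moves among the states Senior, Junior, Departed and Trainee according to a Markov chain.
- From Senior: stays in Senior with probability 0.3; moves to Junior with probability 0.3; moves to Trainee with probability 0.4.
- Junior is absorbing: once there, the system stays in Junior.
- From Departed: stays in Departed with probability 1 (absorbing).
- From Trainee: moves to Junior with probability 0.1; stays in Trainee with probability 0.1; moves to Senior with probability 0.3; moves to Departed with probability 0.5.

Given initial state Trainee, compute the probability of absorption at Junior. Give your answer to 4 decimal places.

0.3137

Let h(s) be the probability of absorption at Junior starting from transient state s. Then h(Junior) = 1 and h(Departed) = 0. By first-step analysis:
h(Senior) = 0.3·h(Senior) + 0.3·1 + 0.4·h(Trainee)
h(Trainee) = 0.3·h(Senior) + 0.1·1 + 0.5·0 + 0.1·h(Trainee)
Solving: h(Senior) = 0.6078, h(Trainee) = 0.3137.
Starting from Trainee, the probability is 0.3137.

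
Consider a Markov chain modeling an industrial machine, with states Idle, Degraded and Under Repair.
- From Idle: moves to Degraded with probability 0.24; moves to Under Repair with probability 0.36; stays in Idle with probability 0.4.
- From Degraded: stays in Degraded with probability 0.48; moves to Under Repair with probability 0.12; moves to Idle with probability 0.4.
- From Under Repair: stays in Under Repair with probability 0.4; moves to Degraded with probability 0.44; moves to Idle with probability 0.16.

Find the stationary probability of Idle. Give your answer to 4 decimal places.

0.3333

Let the stationary distribution be π with π = πP and π_1 + π_2 + π_3 = 1.
π_1 = 0.4·π_1 + 0.4·π_2 + 0.16·π_3
π_2 = 0.24·π_1 + 0.48·π_2 + 0.44·π_3
Solving with the normalization constraint gives π = (0.3333, 0.3889, 0.2778).
So the stationary probability of Idle is 0.3333.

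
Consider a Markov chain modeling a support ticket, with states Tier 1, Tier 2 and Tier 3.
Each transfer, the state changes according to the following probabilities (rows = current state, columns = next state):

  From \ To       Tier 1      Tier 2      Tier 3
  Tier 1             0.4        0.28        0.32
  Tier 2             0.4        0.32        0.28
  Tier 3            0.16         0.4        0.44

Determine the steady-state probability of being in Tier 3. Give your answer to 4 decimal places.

0.3484

Let the stationary distribution be π with π = πP and π_1 + π_2 + π_3 = 1.
π_1 = 0.4·π_1 + 0.4·π_2 + 0.16·π_3
π_2 = 0.28·π_1 + 0.32·π_2 + 0.4·π_3
Solving with the normalization constraint gives π = (0.3164, 0.3352, 0.3484).
So the stationary probability of Tier 3 is 0.3484.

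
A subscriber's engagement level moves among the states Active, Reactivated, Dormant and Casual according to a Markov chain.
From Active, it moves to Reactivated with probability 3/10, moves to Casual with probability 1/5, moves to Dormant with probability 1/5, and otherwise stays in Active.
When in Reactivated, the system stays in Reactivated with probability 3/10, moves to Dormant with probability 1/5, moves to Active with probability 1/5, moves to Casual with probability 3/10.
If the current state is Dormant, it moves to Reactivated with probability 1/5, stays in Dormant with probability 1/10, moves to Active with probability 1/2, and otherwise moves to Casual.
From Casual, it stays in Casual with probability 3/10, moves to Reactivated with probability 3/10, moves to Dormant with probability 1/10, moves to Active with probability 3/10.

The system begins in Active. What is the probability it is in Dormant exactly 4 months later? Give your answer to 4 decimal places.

0.1588

Propagate the distribution vector 4 months from Active.
After 0 months: (1.0000, 0.0000, 0.0000, 0.0000)
After 1 month: (0.3000, 0.3000, 0.2000, 0.2000)
After 2 months: (0.3100, 0.2800, 0.1600, 0.2500)
After 3 months: (0.3040, 0.2840, 0.1590, 0.2530)
After 4 months: (0.3034, 0.2841, 0.1588, 0.2537)
P(in Dormant after 4 months) = 0.1588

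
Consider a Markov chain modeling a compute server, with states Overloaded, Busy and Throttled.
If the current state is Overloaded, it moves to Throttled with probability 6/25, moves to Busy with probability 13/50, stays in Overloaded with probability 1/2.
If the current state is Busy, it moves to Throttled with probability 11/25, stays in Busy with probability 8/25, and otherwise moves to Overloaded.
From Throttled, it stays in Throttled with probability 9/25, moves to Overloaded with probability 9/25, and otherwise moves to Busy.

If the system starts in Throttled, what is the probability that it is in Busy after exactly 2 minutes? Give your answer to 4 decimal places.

0.2840

Sum over the intermediate state after 1 minute:
P = P(Throttled→Overloaded)·P(Overloaded→Busy) + P(Throttled→Busy)·P(Busy→Busy) + P(Throttled→Throttled)·P(Throttled→Busy)
  = 0.36×0.26 + 0.28×0.32 + 0.36×0.28
  = 0.0936 + 0.0896 + 0.1008 = 0.2840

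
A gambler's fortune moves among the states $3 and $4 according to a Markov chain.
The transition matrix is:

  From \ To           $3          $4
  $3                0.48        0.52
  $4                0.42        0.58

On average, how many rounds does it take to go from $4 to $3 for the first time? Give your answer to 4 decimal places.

Let t(s) be the expected number of rounds to first reach $3 from state s, with t($3) = 0. Conditioning on the first round:
t($4) = 1 + 0.58·t($4)
Solving: t($4) = 2.3810.
Expected rounds from $4 to $3: 2.3810.

2.3810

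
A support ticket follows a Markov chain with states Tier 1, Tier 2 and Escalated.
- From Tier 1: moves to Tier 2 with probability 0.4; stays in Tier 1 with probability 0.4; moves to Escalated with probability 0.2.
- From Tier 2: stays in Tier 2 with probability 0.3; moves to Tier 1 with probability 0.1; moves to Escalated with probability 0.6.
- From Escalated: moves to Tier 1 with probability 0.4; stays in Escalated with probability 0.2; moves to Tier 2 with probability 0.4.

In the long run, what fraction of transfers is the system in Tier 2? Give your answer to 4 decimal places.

0.3636

Let the stationary distribution be π with π = πP and π_1 + π_2 + π_3 = 1.
π_1 = 0.4·π_1 + 0.1·π_2 + 0.4·π_3
π_2 = 0.4·π_1 + 0.3·π_2 + 0.4·π_3
Solving with the normalization constraint gives π = (0.2909, 0.3636, 0.3455).
So the stationary probability of Tier 2 is 0.3636.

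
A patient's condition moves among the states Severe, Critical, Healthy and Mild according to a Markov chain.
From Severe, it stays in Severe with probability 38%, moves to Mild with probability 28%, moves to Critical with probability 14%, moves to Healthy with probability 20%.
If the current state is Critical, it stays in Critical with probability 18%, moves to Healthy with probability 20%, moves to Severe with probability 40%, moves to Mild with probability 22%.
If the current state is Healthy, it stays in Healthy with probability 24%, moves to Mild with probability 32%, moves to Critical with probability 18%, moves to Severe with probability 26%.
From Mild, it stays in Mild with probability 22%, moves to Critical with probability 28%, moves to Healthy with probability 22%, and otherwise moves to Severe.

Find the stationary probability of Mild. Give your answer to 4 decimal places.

0.2613

Let the stationary distribution be π with π = πP and π_1 + π_2 + π_3 + π_4 = 1.
π_1 = 0.38·π_1 + 0.4·π_2 + 0.26·π_3 + 0.28·π_4
π_2 = 0.14·π_1 + 0.18·π_2 + 0.18·π_3 + 0.28·π_4
π_3 = 0.2·π_1 + 0.2·π_2 + 0.24·π_3 + 0.22·π_4
Solving with the normalization constraint gives π = (0.3321, 0.1928, 0.2138, 0.2613).
So the stationary probability of Mild is 0.2613.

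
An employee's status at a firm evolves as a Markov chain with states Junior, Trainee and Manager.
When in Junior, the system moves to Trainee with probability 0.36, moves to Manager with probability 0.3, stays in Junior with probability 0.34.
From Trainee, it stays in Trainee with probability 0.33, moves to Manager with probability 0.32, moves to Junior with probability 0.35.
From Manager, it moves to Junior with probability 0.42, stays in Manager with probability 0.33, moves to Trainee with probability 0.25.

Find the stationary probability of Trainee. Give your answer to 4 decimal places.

0.3158

Let the stationary distribution be π with π = πP and π_1 + π_2 + π_3 = 1.
π_1 = 0.34·π_1 + 0.35·π_2 + 0.42·π_3
π_2 = 0.36·π_1 + 0.33·π_2 + 0.25·π_3
Solving with the normalization constraint gives π = (0.3684, 0.3158, 0.3158).
So the stationary probability of Trainee is 0.3158.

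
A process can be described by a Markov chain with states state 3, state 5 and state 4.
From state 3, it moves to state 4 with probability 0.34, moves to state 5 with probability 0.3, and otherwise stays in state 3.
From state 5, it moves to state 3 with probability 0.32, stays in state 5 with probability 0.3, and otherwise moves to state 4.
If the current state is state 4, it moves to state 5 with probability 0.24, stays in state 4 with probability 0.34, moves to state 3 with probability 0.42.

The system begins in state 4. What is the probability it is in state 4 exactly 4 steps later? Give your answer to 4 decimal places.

Propagate the distribution vector 4 steps from state 4.
After 0 steps: (0.0000, 0.0000, 1.0000)
After 1 step: (0.4200, 0.2400, 0.3400)
After 2 steps: (0.3708, 0.2796, 0.3496)
After 3 steps: (0.3698, 0.2790, 0.3512)
After 4 steps: (0.3699, 0.2789, 0.3512)
P(in state 4 after 4 steps) = 0.3512

0.3512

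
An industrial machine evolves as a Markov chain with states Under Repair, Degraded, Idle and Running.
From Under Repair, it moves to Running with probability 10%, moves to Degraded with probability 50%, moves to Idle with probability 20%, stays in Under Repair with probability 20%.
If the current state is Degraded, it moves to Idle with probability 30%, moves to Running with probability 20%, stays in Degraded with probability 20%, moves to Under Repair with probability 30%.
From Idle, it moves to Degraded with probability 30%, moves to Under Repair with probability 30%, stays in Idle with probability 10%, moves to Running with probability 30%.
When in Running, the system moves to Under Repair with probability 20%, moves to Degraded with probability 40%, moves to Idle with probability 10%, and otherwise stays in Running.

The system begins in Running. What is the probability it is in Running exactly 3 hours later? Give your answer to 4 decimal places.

Propagate the distribution vector 3 hours from Running.
After 0 hours: (0.0000, 0.0000, 0.0000, 1.0000)
After 1 hour: (0.2000, 0.4000, 0.1000, 0.3000)
After 2 hours: (0.2500, 0.3300, 0.2000, 0.2200)
After 3 hours: (0.2530, 0.3390, 0.1910, 0.2170)
P(in Running after 3 hours) = 0.2170

0.2170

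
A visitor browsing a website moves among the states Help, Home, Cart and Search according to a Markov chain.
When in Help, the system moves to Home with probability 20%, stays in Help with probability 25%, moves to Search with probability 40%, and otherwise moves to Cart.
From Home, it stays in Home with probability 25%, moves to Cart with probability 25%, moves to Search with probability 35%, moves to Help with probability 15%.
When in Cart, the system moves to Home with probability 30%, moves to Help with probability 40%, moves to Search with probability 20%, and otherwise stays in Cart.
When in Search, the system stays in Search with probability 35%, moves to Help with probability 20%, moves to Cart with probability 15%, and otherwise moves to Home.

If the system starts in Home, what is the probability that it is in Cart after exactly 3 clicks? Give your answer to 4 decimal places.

Propagate the distribution vector 3 clicks from Home.
After 0 clicks: (0.0000, 1.0000, 0.0000, 0.0000)
After 1 click: (0.1500, 0.2500, 0.2500, 0.3500)
After 2 clicks: (0.2450, 0.2725, 0.1625, 0.3200)
After 3 clicks: (0.2311, 0.2619, 0.1691, 0.3379)
P(in Cart after 3 clicks) = 0.1691

0.1691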